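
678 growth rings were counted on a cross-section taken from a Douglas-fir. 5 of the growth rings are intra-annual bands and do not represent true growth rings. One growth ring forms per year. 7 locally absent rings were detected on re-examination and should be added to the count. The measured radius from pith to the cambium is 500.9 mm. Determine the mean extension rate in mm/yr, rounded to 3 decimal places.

0.737 mm/yr

True growth ring count = 678 − 5 + 7 = 680.
Mean rate = 500.9 mm / 680 years ≈ 0.737 mm/yr.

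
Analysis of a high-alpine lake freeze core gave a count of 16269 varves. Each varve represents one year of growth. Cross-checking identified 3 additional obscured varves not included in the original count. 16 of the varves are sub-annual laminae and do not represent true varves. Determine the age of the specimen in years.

16256 years

After corrections the count is 16269 − 16 + 3 = 16256 varves.
At one varve per year, that is 16256 years.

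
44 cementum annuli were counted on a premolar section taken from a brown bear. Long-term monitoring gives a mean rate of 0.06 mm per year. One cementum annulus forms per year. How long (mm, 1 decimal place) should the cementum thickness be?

44 years of growth are recorded.
44 years at 0.06 mm/year gives 0.06 × 44 = 2.6 mm.

2.6 mm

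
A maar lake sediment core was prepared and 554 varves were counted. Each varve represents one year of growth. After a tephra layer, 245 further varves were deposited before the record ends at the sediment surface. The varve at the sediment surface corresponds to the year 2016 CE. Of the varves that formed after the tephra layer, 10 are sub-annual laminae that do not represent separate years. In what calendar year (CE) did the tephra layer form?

There are 245 varves younger than the tephra layer.
Excluding 10 false varves: 245 − 10 = 235.
The varve at the sediment surface is 2016 CE, so the tephra layer dates to 2016 − 235 = 1781 CE.

1781 CE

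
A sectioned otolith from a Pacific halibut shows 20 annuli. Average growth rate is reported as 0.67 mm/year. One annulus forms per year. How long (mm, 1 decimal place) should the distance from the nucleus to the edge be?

20 years of growth are recorded.
20 years at 0.67 mm/year gives 0.67 × 20 = 13.4 mm.

13.4 mm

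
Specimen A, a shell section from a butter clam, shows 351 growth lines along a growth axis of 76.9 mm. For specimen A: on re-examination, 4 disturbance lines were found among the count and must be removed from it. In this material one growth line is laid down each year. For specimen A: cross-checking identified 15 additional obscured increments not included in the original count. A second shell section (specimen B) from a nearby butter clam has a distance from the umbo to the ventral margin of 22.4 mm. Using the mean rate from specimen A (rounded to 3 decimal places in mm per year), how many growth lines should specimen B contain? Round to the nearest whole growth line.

Specimen A: after corrections the count is 351 − 4 + 15 = 362 growth lines.
A: Extension rate ≈ 76.9 / 362 = 0.212 mm per year.
B spans 22.4 / 0.212 = 105.66 years ≈ 106 growth lines.

106 growth lines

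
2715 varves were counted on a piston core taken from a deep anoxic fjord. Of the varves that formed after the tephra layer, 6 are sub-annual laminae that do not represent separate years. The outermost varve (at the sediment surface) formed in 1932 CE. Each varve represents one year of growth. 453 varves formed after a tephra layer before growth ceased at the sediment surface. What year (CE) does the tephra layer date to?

There are 453 varves younger than the tephra layer.
453 − 6 false = 447 true varves after the tephra layer.
1932 − 447 = 1485 CE.

1485 CE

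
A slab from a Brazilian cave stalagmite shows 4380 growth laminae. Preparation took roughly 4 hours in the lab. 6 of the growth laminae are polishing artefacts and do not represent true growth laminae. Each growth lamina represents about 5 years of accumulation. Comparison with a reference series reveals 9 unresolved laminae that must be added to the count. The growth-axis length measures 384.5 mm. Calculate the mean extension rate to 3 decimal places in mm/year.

0.018 mm/year

Correcting the raw count gives 4380 − 6 + 9 = 4383 true growth laminae.
Multiplying by 5 years per growth lamina: 4383 × 5 = 21915 years.
384.5 mm over 21915 years gives 384.5 / 21915 ≈ 0.018 mm/year.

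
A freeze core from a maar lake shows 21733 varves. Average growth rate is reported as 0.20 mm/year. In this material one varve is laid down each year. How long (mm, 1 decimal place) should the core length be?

4346.6 mm

The record spans 21733 years at 0.20 mm per year.
Predicted length = 0.20 mm/year × 21733 years = 4346.6 mm.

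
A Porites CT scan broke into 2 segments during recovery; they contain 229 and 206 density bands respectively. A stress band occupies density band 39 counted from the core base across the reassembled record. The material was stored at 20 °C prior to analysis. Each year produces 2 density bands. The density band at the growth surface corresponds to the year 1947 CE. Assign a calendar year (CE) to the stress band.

Total density bands = 229 + 206 = 435.
Between density band 39 and the growth surface there are 435 − 39 = 396 density bands.
With 2 density bands per year, 396 / 2 = 198 years.
The density band at the growth surface is 1947 CE, so the stress band dates to 1947 − 198 = 1749 CE.

1749 CE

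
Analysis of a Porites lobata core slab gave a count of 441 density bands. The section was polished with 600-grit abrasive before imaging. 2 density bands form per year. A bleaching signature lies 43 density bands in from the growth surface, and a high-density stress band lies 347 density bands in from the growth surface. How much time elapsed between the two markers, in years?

152 years

Separation: 347 − 43 = 304 density bands.
304 density bands at 2 per year is 304 / 2 = 152 years.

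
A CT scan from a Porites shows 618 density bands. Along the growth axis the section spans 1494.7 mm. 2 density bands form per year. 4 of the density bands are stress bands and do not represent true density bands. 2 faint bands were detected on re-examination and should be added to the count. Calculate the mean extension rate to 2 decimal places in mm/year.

4.85 mm/year

Correcting the raw count gives 618 − 4 + 2 = 616 true density bands.
Dividing by 2 density bands per year: 616 / 2 = 308 years.
1494.7 mm over 308 years gives 1494.7 / 308 ≈ 4.85 mm/year.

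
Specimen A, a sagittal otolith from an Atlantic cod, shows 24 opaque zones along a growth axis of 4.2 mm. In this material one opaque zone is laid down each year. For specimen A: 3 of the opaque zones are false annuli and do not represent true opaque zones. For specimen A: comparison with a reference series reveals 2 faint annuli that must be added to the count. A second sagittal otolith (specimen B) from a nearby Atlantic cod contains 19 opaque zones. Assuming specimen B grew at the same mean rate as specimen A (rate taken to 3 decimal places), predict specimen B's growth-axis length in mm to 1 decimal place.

Specimen A: correcting the raw count gives 24 − 3 + 2 = 23 true opaque zones.
A: 4.2 mm over 23 years gives 4.2 / 23 ≈ 0.183 mm/year.
B's length ≈ 0.183 × 19 = 3.5 mm.

3.5 mm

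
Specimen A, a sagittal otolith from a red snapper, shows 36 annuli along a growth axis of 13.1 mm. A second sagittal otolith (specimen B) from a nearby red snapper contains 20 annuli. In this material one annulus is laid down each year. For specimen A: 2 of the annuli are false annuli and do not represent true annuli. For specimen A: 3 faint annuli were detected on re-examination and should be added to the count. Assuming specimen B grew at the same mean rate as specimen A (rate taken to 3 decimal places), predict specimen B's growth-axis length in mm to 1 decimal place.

Specimen A: true annulus count = 36 − 2 + 3 = 37.
A: Extension rate ≈ 13.1 / 37 = 0.354 mm/yr.
Length of B = 0.354 × 20 = 7.1 mm.

7.1 mm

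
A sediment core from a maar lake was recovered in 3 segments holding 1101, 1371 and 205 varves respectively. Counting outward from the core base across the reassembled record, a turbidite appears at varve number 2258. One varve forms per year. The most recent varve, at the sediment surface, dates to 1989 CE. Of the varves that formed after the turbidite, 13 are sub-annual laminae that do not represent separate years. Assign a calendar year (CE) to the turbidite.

1583 CE

Total varves = 1101 + 1371 + 205 = 2677.
Between varve 2258 and the sediment surface there are 2677 − 2258 = 419 varves.
Excluding 13 false varves: 419 − 13 = 406.
Counting back 406 years from 1989 CE places the turbidite in 1989 − 406 = 1583 CE.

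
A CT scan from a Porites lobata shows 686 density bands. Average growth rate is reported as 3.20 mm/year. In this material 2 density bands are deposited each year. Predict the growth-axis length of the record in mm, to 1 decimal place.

686 density bands at 2 per year is 686 / 2 = 343 years.
Predicted length = 3.20 mm/year × 343 years = 1097.6 mm.

1097.6 mm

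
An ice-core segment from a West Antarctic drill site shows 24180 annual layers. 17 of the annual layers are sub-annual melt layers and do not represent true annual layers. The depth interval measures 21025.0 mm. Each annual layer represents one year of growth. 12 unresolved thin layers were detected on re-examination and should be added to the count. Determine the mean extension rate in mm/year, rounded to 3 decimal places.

0.870 mm/year

Correcting the raw count gives 24180 − 17 + 12 = 24175 true annual layers.
Mean rate = 21025.0 mm / 24175 years ≈ 0.870 mm/year.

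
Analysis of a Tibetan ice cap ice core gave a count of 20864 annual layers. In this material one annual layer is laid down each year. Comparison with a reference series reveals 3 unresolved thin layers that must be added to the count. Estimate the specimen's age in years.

20867 years

Adjusted count: 20864 + 3 = 20867 annual layers.
At one annual layer per year, that is 20867 years.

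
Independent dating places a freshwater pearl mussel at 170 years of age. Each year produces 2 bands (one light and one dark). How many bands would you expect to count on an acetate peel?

340 bands

Expected bands: 170 × 2 = 340.
So 340 bands should be present.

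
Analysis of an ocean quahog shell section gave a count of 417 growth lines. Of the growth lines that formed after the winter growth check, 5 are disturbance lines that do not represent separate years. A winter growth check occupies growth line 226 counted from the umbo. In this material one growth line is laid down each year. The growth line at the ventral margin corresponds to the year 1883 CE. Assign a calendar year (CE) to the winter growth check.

1697 CE

Between growth line 226 and the ventral margin there are 417 − 226 = 191 growth lines.
Removing the 5 false growth lines leaves 191 − 5 = 186 true growth lines beyond the winter growth check.
1883 − 186 = 1697 CE.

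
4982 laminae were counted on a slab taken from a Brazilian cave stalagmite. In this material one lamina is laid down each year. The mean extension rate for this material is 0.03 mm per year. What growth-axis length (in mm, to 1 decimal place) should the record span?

149.5 mm

The record spans 4982 years at 0.03 mm per year.
Predicted length = 0.03 mm/year × 4982 years = 149.5 mm.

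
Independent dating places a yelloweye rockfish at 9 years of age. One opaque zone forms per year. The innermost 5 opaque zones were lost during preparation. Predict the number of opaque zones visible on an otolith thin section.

4 opaque zones

Expected opaque zones over 9 years: 9.
Subtracting the 5 opaque zones not captured gives 9 − 5 = 4 opaque zones in the record.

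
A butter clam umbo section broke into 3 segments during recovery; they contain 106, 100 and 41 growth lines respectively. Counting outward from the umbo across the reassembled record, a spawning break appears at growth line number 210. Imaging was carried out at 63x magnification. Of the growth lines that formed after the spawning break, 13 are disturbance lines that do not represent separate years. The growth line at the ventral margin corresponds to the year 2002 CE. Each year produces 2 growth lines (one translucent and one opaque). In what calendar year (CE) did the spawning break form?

Total growth lines = 106 + 100 + 41 = 247.
247 − 210 = 37 growth lines lie beyond the spawning break toward the ventral margin.
Removing the 13 false growth lines leaves 37 − 13 = 24 true growth lines beyond the spawning break.
24 growth lines at 2 per year is 24 / 2 = 12 years.
The growth line at the ventral margin is 2002 CE, so the spawning break dates to 2002 − 12 = 1990 CE.

1990 CE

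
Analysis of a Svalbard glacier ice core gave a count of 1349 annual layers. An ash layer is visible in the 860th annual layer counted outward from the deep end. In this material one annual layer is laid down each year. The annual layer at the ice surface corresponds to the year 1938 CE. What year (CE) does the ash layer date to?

The ash layer sits at annual layer 860 from the deep end, so 1349 − 860 = 489 annual layers formed after it.
The annual layer at the ice surface is 1938 CE, so the ash layer dates to 1938 − 489 = 1449 CE.

1449 CE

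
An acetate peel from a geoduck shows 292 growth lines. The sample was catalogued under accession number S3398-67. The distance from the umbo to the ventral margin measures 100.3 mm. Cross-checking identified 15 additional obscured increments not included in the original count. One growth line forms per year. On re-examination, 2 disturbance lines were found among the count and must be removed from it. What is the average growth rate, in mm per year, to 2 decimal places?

Correcting the raw count gives 292 − 2 + 15 = 305 true growth lines.
Extension rate ≈ 100.3 / 305 = 0.33 mm per year.

0.33 mm per year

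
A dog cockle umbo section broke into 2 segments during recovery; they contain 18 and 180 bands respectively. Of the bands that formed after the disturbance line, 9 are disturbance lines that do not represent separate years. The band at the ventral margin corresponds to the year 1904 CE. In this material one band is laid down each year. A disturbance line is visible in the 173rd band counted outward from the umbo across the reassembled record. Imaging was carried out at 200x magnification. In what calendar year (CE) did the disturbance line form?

Total bands = 18 + 180 = 198.
Between band 173 and the ventral margin there are 198 − 173 = 25 bands.
25 − 9 false = 16 true bands after the disturbance line.
1904 − 16 = 1888 CE.

1888 CE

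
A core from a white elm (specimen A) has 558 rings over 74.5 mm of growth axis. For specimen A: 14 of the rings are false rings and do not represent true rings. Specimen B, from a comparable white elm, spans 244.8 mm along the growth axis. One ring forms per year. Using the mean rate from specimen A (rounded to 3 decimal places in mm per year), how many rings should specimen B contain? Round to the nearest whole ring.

Specimen A: adjusted count: 558 − 14 = 544 rings.
A: Extension rate ≈ 74.5 / 544 = 0.137 mm/year.
B spans 244.8 / 0.137 = 1786.86 years ≈ 1787 rings.

1787 rings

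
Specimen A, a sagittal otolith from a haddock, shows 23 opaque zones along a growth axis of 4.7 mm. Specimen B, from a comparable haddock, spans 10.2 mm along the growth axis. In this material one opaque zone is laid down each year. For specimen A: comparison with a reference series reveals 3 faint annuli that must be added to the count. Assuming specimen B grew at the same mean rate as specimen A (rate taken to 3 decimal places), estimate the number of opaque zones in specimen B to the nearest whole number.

56 opaque zones

Specimen A: after corrections the count is 23 + 3 = 26 opaque zones.
A: 4.7 mm over 26 years gives 4.7 / 26 ≈ 0.181 mm/year.
For B, 10.2 / 0.181 = 56.35 years ≈ 56 opaque zones.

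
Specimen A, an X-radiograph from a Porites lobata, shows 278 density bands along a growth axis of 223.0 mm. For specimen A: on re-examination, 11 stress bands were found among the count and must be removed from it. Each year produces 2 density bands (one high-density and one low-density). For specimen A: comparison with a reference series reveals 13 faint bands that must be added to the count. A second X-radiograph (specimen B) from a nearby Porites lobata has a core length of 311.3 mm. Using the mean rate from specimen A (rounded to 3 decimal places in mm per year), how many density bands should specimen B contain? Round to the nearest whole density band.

Specimen A: after corrections the count is 278 − 11 + 13 = 280 density bands.
Specimen A: dividing by 2 density bands per year: 280 / 2 = 140 years.
A: 223.0 mm over 140 years gives 223.0 / 140 ≈ 1.593 mm per year.
Specimen B: 311.3 mm / 1.593 mm per year = 195.42 years; at 2 density bands per year that is 195.42 × 2 ≈ 391 density bands.

391 density bands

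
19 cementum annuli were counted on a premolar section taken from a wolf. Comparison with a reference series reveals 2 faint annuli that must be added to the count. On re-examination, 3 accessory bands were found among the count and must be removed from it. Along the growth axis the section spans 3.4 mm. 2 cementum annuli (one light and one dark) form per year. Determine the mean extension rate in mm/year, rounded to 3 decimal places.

0.378 mm/year

True cementum annulus count = 19 − 3 + 2 = 18.
Dividing by 2 cementum annuli per year: 18 / 2 = 9 years.
3.4 mm over 9 years gives 3.4 / 9 ≈ 0.378 mm/year.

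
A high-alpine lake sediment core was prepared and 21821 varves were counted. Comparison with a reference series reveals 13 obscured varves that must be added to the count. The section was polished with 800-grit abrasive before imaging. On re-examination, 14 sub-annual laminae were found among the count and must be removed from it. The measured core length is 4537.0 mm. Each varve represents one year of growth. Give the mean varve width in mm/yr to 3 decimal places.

0.208 mm/yr

Correcting the raw count gives 21821 − 14 + 13 = 21820 true varves.
Extension rate ≈ 4537.0 / 21820 = 0.208 mm/yr.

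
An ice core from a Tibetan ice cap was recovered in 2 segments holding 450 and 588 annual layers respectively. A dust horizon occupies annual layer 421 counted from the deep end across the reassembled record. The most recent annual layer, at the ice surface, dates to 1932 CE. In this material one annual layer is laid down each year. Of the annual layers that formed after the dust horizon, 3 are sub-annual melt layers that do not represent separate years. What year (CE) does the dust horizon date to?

Total annual layers = 450 + 588 = 1038.
1038 − 421 = 617 annual layers lie beyond the dust horizon toward the ice surface.
Removing the 3 false annual layers leaves 617 − 3 = 614 true annual layers beyond the dust horizon.
1932 − 614 = 1318 CE.

1318 CE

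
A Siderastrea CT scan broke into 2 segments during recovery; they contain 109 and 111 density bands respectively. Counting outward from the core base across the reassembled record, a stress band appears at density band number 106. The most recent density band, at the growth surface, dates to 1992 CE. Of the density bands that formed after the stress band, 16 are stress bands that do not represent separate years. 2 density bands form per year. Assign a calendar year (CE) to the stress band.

1943 CE

Total density bands = 109 + 111 = 220.
Between density band 106 and the growth surface there are 220 − 106 = 114 density bands.
Removing the 16 false density bands leaves 114 − 16 = 98 true density bands beyond the stress band.
Dividing by 2 density bands per year: 98 / 2 = 49 years.
1992 − 49 = 1943 CE.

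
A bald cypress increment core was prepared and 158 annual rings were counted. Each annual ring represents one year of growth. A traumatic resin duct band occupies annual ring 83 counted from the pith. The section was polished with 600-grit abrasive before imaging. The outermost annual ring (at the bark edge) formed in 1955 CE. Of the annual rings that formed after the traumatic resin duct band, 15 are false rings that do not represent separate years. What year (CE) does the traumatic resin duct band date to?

Between annual ring 83 and the bark edge there are 158 − 83 = 75 annual rings.
75 − 15 false = 60 true annual rings after the traumatic resin duct band.
Counting back 60 years from 1955 CE places the traumatic resin duct band in 1955 − 60 = 1895 CE.

1895 CE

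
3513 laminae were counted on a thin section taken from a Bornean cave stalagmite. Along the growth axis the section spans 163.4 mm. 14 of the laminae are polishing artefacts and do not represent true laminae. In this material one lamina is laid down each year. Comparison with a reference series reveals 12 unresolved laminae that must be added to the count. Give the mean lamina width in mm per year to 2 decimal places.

Adjusted count: 3513 − 14 + 12 = 3511 laminae.
Mean rate = 163.4 mm / 3511 years ≈ 0.05 mm per year.

0.05 mm per year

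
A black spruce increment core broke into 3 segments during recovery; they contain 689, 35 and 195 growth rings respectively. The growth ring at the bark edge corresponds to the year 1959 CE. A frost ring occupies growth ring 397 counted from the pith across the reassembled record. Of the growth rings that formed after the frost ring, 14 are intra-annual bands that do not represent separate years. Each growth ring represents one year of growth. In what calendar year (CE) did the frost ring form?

1451 CE

Total growth rings = 689 + 35 + 195 = 919.
919 − 397 = 522 growth rings lie beyond the frost ring toward the bark edge.
Removing the 14 false growth rings leaves 522 − 14 = 508 true growth rings beyond the frost ring.
The growth ring at the bark edge is 1959 CE, so the frost ring dates to 1959 − 508 = 1451 CE.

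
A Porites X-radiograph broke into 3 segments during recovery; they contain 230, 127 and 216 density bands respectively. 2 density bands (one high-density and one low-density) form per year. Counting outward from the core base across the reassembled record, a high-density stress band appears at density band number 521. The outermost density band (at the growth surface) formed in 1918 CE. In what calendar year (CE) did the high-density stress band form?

1892 CE

Total density bands = 230 + 127 + 216 = 573.
573 − 521 = 52 density bands lie beyond the high-density stress band toward the growth surface.
Dividing by 2 density bands per year: 52 / 2 = 26 years.
Counting back 26 years from 1918 CE places the high-density stress band in 1918 − 26 = 1892 CE.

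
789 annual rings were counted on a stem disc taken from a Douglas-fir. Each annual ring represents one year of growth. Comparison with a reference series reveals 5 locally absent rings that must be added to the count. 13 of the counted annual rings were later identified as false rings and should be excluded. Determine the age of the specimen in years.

Correcting the raw count gives 789 − 13 + 5 = 781 true annual rings.
One annual ring per year makes the duration 781 years.

781 yr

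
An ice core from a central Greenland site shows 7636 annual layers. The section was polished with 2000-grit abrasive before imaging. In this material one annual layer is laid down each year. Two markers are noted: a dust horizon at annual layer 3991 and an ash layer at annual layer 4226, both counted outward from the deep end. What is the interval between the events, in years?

235 years

Separation: 4226 − 3991 = 235 annual layers.
One annual layer per year makes the interval 235 years.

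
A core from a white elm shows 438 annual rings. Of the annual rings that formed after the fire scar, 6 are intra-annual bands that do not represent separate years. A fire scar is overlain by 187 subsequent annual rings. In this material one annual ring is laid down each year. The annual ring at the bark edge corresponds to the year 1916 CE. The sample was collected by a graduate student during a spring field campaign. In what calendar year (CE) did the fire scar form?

1735 CE

187 annual rings post-date the fire scar.
187 − 6 false = 181 true annual rings after the fire scar.
Counting back 181 years from 1916 CE places the fire scar in 1916 − 181 = 1735 CE.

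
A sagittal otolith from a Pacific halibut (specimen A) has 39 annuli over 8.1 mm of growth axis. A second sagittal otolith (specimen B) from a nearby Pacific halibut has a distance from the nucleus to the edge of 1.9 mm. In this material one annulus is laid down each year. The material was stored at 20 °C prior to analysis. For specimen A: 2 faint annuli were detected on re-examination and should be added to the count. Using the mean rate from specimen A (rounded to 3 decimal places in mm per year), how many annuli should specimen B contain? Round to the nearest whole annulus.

Specimen A: correcting the raw count gives 39 + 2 = 41 true annuli.
A: Mean rate = 8.1 mm / 41 years ≈ 0.198 mm/yr.
B spans 1.9 / 0.198 = 9.60 years ≈ 10 annuli.

10 annuli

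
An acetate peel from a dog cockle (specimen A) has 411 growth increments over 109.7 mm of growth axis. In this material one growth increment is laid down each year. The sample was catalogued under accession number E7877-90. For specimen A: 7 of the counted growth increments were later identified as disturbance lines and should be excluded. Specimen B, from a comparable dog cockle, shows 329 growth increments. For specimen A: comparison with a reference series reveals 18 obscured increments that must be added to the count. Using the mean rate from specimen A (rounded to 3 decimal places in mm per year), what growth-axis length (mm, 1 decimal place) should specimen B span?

Specimen A: true growth increment count = 411 − 7 + 18 = 422.
A: 109.7 mm over 422 years gives 109.7 / 422 ≈ 0.260 mm/year.
B's length ≈ 0.260 × 329 = 85.5 mm.

85.5 mm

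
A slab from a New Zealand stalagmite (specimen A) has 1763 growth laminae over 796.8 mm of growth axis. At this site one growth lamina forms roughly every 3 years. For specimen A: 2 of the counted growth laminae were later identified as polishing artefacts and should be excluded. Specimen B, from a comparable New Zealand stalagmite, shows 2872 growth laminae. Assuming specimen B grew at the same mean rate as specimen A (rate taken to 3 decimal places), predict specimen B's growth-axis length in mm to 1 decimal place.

1301.0 mm

Specimen A: correcting the raw count gives 1763 − 2 = 1761 true growth laminae.
Specimen A: at 3 years per growth lamina, 1761 × 3 = 5283 years.
A: Mean rate = 796.8 mm / 5283 years ≈ 0.151 mm per year.
Specimen B: at 3 years per growth lamina, 2872 × 3 = 8616 years. For B, 0.151 mm/year × 8616 years = 1301.0 mm.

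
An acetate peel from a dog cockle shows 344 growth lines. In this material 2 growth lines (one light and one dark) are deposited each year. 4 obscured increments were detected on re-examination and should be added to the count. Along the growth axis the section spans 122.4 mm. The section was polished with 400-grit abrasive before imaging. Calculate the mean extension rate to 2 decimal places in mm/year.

0.70 mm/year

After corrections the count is 344 + 4 = 348 growth lines.
With 2 growth lines per year, 348 / 2 = 174 years.
122.4 mm over 174 years gives 122.4 / 174 ≈ 0.70 mm/year.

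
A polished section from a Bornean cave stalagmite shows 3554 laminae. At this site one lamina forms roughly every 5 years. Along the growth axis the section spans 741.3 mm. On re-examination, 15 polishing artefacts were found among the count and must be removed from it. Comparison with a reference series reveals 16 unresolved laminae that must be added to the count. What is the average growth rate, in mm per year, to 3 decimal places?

True lamina count = 3554 − 15 + 16 = 3555.
3555 laminae at 5 years each span 3555 × 5 = 17775 years.
Mean rate = 741.3 mm / 17775 years ≈ 0.042 mm per year.

0.042 mm per year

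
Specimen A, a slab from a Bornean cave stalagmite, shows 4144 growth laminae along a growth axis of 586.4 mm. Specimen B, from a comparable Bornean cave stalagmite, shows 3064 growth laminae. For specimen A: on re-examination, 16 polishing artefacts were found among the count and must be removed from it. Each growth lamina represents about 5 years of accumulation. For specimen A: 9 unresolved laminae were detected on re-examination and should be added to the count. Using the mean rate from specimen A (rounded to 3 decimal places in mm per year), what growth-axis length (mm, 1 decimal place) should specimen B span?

Specimen A: adjusted count: 4144 − 16 + 9 = 4137 growth laminae.
Specimen A: at 5 years per growth lamina, 4137 × 5 = 20685 years.
A: Extension rate ≈ 586.4 / 20685 = 0.028 mm/year.
Specimen B: multiplying by 5 years per growth lamina: 3064 × 5 = 15320 years. B's length ≈ 0.028 × 15320 = 429.0 mm.

429.0 mm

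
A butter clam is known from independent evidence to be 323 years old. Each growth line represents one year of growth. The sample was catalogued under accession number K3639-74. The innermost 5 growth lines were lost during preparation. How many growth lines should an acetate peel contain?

At one growth line per year, 323 years correspond to 323 growth lines.
Less the 5 uncaptured growth lines: 323 − 5 = 318.

318 growth lines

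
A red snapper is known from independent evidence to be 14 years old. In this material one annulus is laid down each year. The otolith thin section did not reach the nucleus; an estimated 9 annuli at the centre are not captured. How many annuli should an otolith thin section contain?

Expected annuli over 14 years: 14.
Subtracting the 9 annuli not captured gives 14 − 9 = 5 annuli in the record.

5 annuli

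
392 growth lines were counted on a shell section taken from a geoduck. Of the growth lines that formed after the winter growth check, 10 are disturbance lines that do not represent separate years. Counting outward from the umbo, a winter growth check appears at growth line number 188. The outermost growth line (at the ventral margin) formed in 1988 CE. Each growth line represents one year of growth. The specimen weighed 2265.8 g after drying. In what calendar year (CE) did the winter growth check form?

The winter growth check sits at growth line 188 from the umbo, so 392 − 188 = 204 growth lines formed after it.
Removing the 10 false growth lines leaves 204 − 10 = 194 true growth lines beyond the winter growth check.
1988 − 194 = 1794 CE.

1794 CE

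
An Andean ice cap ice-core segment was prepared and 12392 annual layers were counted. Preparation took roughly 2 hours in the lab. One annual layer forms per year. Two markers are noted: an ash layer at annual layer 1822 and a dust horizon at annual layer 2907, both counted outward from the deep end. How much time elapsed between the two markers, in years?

1085 years

2907 − 1822 = 1085 annual layers lie between the two events.
That is 1085 years at one annual layer per year.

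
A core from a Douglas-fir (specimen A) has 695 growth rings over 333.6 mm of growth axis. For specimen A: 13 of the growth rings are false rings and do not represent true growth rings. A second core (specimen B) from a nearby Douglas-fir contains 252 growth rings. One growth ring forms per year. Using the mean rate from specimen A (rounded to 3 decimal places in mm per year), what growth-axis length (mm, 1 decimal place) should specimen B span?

123.2 mm

Specimen A: true growth ring count = 695 − 13 = 682.
A: Extension rate ≈ 333.6 / 682 = 0.489 mm/yr.
For B, 0.489 mm/year × 252 years = 123.2 mm.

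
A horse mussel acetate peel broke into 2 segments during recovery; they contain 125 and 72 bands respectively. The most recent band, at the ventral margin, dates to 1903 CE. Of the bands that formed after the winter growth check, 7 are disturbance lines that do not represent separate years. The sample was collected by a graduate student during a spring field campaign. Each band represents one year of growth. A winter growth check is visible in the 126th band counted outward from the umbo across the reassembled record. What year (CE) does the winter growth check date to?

Total bands = 125 + 72 = 197.
The winter growth check sits at band 126 from the umbo, so 197 − 126 = 71 bands formed after it.
Excluding 7 false bands: 71 − 7 = 64.
The band at the ventral margin is 1903 CE, so the winter growth check dates to 1903 − 64 = 1839 CE.

1839 CE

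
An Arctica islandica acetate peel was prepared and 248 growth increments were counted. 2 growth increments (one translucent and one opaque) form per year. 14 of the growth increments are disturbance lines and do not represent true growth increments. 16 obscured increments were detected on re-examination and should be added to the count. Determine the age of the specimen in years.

125 years

True growth increment count = 248 − 14 + 16 = 250.
250 growth increments at 2 per year is 250 / 2 = 125 years.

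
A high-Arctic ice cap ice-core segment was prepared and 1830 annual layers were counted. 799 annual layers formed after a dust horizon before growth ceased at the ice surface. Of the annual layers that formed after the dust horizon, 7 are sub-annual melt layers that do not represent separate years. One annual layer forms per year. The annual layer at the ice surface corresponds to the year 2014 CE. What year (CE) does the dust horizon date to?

1222 CE

799 annual layers formed after the dust horizon.
Excluding 7 false annual layers: 799 − 7 = 792.
2014 − 792 = 1222 CE.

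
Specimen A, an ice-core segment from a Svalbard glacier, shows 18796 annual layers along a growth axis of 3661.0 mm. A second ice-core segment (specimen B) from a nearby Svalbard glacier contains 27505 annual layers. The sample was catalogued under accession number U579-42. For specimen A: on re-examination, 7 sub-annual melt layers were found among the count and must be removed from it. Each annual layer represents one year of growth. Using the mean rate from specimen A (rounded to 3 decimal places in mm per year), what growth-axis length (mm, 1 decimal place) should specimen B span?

Specimen A: correcting the raw count gives 18796 − 7 = 18789 true annual layers.
A: Mean rate = 3661.0 mm / 18789 years ≈ 0.195 mm/year.
B's length ≈ 0.195 × 27505 = 5363.5 mm.

5363.5 mm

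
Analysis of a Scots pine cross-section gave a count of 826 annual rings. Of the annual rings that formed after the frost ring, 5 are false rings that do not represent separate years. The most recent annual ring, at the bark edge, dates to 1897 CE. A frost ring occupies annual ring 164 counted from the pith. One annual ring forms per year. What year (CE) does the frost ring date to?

826 − 164 = 662 annual rings lie beyond the frost ring toward the bark edge.
Removing the 5 false annual rings leaves 662 − 5 = 657 true annual rings beyond the frost ring.
1897 − 657 = 1240 CE.

1240 CE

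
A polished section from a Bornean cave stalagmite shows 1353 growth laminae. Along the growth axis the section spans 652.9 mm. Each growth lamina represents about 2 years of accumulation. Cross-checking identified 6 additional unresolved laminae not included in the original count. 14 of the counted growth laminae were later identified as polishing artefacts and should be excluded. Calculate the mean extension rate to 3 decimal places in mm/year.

0.243 mm/year

True growth lamina count = 1353 − 14 + 6 = 1345.
Multiplying by 2 years per growth lamina: 1345 × 2 = 2690 years.
Extension rate ≈ 652.9 / 2690 = 0.243 mm/year.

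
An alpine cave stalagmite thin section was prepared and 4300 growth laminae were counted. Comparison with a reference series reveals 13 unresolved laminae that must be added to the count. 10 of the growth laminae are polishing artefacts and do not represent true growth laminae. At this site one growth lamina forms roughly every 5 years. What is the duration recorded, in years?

After corrections the count is 4300 − 10 + 13 = 4303 growth laminae.
Multiplying by 5 years per growth lamina: 4303 × 5 = 21515 years.

21515 years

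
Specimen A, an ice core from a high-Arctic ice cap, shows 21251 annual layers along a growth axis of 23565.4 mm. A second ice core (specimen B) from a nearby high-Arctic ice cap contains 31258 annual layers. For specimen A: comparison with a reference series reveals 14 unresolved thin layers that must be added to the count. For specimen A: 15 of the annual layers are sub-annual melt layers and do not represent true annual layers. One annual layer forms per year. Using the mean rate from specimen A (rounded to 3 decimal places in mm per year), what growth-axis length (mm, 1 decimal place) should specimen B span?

34665.1 mm

Specimen A: true annual layer count = 21251 − 15 + 14 = 21250.
A: Mean rate = 23565.4 mm / 21250 years ≈ 1.109 mm/yr.
For B, 1.109 mm/year × 31258 years = 34665.1 mm.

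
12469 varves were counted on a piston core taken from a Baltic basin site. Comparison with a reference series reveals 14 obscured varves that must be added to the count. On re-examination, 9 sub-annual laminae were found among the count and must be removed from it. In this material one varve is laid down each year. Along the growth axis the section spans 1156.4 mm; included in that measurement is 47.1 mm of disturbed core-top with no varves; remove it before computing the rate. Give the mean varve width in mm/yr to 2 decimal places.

After corrections the count is 12469 − 9 + 14 = 12474 varves.
Net length = 1156.4 − 47.1 = 1109.3 mm.
Extension rate ≈ 1109.3 / 12474 = 0.09 mm/yr.

0.09 mm/yr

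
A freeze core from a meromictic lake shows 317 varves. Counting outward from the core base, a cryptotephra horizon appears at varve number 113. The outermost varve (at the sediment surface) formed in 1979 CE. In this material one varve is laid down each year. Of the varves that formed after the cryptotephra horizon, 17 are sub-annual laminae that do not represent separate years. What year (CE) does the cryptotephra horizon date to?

1792 CE

Between varve 113 and the sediment surface there are 317 − 113 = 204 varves.
204 − 17 false = 187 true varves after the cryptotephra horizon.
Counting back 187 years from 1979 CE places the cryptotephra horizon in 1979 − 187 = 1792 CE.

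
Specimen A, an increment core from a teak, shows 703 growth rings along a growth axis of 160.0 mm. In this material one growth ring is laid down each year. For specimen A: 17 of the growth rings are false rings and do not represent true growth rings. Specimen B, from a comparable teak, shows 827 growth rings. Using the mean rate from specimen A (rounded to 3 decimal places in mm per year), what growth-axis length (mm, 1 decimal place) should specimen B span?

Specimen A: true growth ring count = 703 − 17 = 686.
A: Mean rate = 160.0 mm / 686 years ≈ 0.233 mm/yr.
Length of B = 0.233 × 827 = 192.7 mm.

192.7 mm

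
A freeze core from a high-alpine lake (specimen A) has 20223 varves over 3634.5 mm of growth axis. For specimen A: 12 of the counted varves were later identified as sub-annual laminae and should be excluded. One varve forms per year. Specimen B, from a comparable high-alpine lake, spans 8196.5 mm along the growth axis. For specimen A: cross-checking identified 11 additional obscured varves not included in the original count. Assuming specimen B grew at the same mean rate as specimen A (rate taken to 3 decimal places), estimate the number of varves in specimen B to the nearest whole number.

45536 varves

Specimen A: adjusted count: 20223 − 12 + 11 = 20222 varves.
A: Mean rate = 3634.5 mm / 20222 years ≈ 0.180 mm per year.
For B, 8196.5 / 0.180 = 45536.11 years ≈ 45536 varves.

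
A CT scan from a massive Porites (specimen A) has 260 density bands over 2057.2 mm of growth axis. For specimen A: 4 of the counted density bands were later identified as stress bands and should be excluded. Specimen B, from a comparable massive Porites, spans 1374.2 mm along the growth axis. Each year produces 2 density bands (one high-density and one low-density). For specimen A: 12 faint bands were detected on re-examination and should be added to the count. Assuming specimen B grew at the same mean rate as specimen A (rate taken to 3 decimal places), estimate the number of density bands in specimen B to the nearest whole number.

Specimen A: correcting the raw count gives 260 − 4 + 12 = 268 true density bands.
Specimen A: dividing by 2 density bands per year: 268 / 2 = 134 years.
A: Extension rate ≈ 2057.2 / 134 = 15.352 mm per year.
B spans 1374.2 / 15.352 = 89.51 years; at 2 density bands per year that is 89.51 × 2 ≈ 179 density bands.

179 density bands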